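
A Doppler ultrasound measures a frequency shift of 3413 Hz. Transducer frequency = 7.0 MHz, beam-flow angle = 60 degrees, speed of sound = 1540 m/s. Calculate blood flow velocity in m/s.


v = fd * c / (2 * f0 * cos(theta))
v = 3413 * 1540 / (2 * 7.0000e+06 * cos(60))
v = 0.7509 m/s


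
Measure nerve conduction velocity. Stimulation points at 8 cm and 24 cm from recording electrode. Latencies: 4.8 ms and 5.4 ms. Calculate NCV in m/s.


Distance = (24 - 8) / 100 = 0.16 m
dt = (5.4 - 4.8) / 1000 = 6.0000e-04 s
NCV = dist / dt = 266.7 m/s


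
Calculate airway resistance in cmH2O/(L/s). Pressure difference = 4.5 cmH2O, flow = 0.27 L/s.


R = dP / flow
R = 4.5 / 0.27
R = 16.67 cmH2O/(L/s)


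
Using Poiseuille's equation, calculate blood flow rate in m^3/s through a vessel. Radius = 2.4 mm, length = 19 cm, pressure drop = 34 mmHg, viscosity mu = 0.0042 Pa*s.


Q = pi*r^4*dP / (8*mu*L)
r = 0.0024 m, L = 0.19 m
dP = 34 mmHg = 4532.948 Pa
Q = 7.4009e-05 m^3/s


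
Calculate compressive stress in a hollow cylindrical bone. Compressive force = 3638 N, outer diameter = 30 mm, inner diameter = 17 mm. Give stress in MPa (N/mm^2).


A = pi*(r_o^2 - r_i^2)
r_o = 15 mm, r_i = 8.5 mm
A = 479.878 mm^2
sigma = F/A = 3638 / 479.878
sigma = 7.581 MPa


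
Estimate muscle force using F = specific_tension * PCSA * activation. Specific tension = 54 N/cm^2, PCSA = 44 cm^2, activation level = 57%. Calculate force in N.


F = sigma * PCSA * activation
F = 54 * 44 * 0.57
F = 1354 N


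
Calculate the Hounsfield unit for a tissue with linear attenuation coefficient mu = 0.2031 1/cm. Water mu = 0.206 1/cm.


HU = ((mu_tissue - mu_water) / mu_water) * 1000
HU = ((0.2031 - 0.206) / 0.206) * 1000
HU = -14.08


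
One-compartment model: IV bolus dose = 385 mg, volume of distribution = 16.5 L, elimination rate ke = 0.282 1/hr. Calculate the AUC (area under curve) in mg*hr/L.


C0 = Dose/Vd = 385/16.5 = 23.3333 mg/L
AUC = C0/ke = 23.3333/0.282
AUC = 82.74 mg*hr/L


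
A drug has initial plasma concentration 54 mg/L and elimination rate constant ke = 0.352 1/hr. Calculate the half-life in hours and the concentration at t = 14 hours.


t_half = ln(2) / ke = 0.693147 / 0.352 = 1.969 hr
C(t) = C0 * exp(-ke*t) = 54 * exp(-0.352*14)
C(14) = 0.391 mg/L


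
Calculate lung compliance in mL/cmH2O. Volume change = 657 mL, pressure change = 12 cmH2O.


C = dV / dP
C = 657 / 12
C = 54.75 mL/cmH2O


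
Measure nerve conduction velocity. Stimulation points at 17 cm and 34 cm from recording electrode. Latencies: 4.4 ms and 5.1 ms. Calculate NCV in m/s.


Distance = (34 - 17) / 100 = 0.17 m
dt = (5.1 - 4.4) / 1000 = 7.0000e-04 s
NCV = dist / dt = 242.9 m/s


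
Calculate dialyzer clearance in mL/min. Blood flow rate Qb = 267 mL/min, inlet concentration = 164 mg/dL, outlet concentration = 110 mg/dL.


K = Qb * (Cb_in - Cb_out) / Cb_in
K = 267 * (164 - 110) / 164
K = 87.91 mL/min


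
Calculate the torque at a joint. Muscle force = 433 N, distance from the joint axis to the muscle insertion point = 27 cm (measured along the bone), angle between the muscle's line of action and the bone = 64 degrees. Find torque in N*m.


Torque = F * d * sin(theta)   (moment arm = d*sin(theta))
d = 27 cm = 0.27 m
Torque = 433 * 0.27 * sin(64)
Torque = 105.1 N*m


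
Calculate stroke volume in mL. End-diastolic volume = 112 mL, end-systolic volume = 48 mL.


SV = EDV - ESV
SV = 112 - 48
SV = 64 mL


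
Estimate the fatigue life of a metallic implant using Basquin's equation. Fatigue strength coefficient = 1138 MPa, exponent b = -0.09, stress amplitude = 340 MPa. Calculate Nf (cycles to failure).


sigma_a = sigma_f' * (2Nf)^b
2Nf = (sigma_a/sigma_f')^(1/b)
2Nf = (340/1138)^(1/-0.09)
2Nf = 675449.25
Nf = 3.377e+05


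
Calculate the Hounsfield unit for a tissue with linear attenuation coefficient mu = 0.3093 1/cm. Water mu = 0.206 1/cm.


HU = ((mu_tissue - mu_water) / mu_water) * 1000
HU = ((0.3093 - 0.206) / 0.206) * 1000
HU = 501.5


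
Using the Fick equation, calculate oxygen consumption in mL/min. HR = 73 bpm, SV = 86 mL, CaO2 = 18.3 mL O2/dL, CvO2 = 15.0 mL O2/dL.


CO = HR*SV = 73*86/1000 = 6.278 L/min
a-v O2 diff = 18.3 - 15.0 = 3.3 mL/dL
VO2 = CO * (CaO2-CvO2) * 10 dL/L
VO2 = 6.278 * 3.3 * 10
VO2 = 207.2 mL/min


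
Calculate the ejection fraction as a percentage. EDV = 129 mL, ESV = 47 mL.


SV = EDV - ESV = 129 - 47 = 82 mL
EF = SV/EDV * 100 = 82/129 * 100
EF = 63.57%


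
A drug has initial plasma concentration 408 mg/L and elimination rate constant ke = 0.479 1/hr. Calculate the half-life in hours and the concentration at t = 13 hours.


t_half = ln(2) / ke = 0.693147 / 0.479 = 1.447 hr
C(t) = C0 * exp(-ke*t) = 408 * exp(-0.479*13)
C(13) = 0.806 mg/L


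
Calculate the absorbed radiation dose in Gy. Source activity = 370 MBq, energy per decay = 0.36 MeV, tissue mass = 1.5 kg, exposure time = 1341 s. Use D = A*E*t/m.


A = 370 MBq = 3.7000e+08 Bq
E = 0.36 MeV = 5.7672e-14 J
D = A*E*t/m = 3.7000e+08*5.7672e-14*1341/1.5
D = 0.01908 Gy


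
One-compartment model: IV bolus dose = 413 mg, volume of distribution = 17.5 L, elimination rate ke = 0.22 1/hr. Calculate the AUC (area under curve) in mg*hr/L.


C0 = Dose/Vd = 413/17.5 = 23.6 mg/L
AUC = C0/ke = 23.6/0.22
AUC = 107.3 mg*hr/L


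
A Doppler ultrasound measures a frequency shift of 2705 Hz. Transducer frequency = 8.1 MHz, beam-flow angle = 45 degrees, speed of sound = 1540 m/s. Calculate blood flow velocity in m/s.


v = fd * c / (2 * f0 * cos(theta))
v = 2705 * 1540 / (2 * 8.1000e+06 * cos(45))
v = 0.3637 m/s


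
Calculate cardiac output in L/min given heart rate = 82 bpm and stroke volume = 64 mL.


CO = HR * SV
CO = 82 * 64 / 1000
CO = 5.248 L/min


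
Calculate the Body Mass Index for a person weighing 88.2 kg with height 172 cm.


BMI = weight / height^2
height = 172 cm = 1.72 m
BMI = 88.2 / 1.72^2
BMI = 29.81 kg/m^2


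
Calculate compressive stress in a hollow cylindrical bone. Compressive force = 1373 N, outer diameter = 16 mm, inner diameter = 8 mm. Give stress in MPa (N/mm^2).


A = pi*(r_o^2 - r_i^2)
r_o = 8 mm, r_i = 4 mm
A = 150.796 mm^2
sigma = F/A = 1373 / 150.796
sigma = 9.105 MPa


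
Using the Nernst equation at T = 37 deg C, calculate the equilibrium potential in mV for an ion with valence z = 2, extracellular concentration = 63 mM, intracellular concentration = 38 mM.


E = (RT/(zF)) * ln(C_out/C_in)
T = 37 + 273.15 = 310.15 K
E = (8.314 * 310.15 / (2 * 96485)) * ln(63/38)
E = 6.755 mV


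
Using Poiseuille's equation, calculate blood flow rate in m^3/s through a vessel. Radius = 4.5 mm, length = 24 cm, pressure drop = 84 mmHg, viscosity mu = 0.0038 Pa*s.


Q = pi*r^4*dP / (8*mu*L)
r = 0.0045 m, L = 0.24 m
dP = 84 mmHg = 11199.048 Pa
Q = 0.001977 m^3/s


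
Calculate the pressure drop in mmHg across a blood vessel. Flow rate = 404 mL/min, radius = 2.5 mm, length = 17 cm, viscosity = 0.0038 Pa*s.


dP = 8*mu*L*Q / (pi*r^4)
Q = 404 mL/min = 6.73333e-06 m^3/s
dP = 283.558 Pa = 283.558 / 133.322 mmHg = 2.127 mmHg


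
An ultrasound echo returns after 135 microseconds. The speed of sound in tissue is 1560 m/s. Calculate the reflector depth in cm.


depth = c * t / 2
t = 135 us = 1.3500e-04 s
depth = 1560 * 1.3500e-04 / 2
depth = 0.1053 m = 10.53 cm


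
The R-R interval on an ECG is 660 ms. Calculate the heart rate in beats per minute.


HR = 60 / RR_interval(s)
RR = 660 ms = 0.66 s
HR = 60 / 0.66 = 90.91 bpm


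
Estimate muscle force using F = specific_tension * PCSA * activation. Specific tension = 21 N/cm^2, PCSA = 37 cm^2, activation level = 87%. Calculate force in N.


F = sigma * PCSA * activation
F = 21 * 37 * 0.87
F = 676 N


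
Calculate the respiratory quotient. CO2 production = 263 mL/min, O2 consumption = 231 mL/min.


RQ = VCO2 / VO2
RQ = 263 / 231
RQ = 1.139


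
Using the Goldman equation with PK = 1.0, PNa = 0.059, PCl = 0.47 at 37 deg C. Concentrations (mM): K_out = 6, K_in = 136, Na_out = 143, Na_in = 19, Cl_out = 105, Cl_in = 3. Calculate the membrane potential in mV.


Vm = (RT/F)*ln((PK*Ko + PNa*Nao + PCl*Cli)/(PK*Ki + PNa*Nai + PCl*Clo))
Numer = 15.847, Denom = 186.471
Vm = -65.89 mV


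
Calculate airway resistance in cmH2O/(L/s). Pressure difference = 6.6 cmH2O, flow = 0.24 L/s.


R = dP / flow
R = 6.6 / 0.24
R = 27.5 cmH2O/(L/s)


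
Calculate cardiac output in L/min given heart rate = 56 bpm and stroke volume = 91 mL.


CO = HR * SV
CO = 56 * 91 / 1000
CO = 5.096 L/min


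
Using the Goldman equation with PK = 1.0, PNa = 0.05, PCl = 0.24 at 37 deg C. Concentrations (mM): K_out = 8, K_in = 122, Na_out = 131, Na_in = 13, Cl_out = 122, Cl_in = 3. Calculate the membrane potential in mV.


Vm = (RT/F)*ln((PK*Ko + PNa*Nao + PCl*Cli)/(PK*Ki + PNa*Nai + PCl*Clo))
Numer = 15.27, Denom = 151.93
Vm = -61.4 mV


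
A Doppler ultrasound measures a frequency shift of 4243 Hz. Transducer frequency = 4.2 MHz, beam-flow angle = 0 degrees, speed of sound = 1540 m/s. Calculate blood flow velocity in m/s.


v = fd * c / (2 * f0 * cos(theta))
v = 4243 * 1540 / (2 * 4.2000e+06 * cos(0))
v = 0.7779 m/s


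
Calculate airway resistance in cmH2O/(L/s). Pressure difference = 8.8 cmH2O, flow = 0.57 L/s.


R = dP / flow
R = 8.8 / 0.57
R = 15.44 cmH2O/(L/s)


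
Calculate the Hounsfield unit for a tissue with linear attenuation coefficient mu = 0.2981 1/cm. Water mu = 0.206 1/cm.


HU = ((mu_tissue - mu_water) / mu_water) * 1000
HU = ((0.2981 - 0.206) / 0.206) * 1000
HU = 447.1


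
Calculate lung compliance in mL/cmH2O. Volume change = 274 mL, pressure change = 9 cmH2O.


C = dV / dP
C = 274 / 9
C = 30.44 mL/cmH2O


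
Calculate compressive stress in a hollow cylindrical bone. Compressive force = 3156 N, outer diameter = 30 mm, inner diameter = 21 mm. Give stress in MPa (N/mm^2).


A = pi*(r_o^2 - r_i^2)
r_o = 15 mm, r_i = 10.5 mm
A = 360.498 mm^2
sigma = F/A = 3156 / 360.498
sigma = 8.755 MPa


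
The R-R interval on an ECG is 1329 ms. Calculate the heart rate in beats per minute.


HR = 60 / RR_interval(s)
RR = 1329 ms = 1.329 s
HR = 60 / 1.329 = 45.15 bpm


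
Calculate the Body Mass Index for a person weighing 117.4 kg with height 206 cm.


BMI = weight / height^2
height = 206 cm = 2.06 m
BMI = 117.4 / 2.06^2
BMI = 27.67 kg/m^2


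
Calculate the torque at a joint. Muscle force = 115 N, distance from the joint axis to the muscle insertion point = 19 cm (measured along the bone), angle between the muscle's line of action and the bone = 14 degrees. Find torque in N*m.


Torque = F * d * sin(theta)   (moment arm = d*sin(theta))
d = 19 cm = 0.19 m
Torque = 115 * 0.19 * sin(14)
Torque = 5.286 N*m


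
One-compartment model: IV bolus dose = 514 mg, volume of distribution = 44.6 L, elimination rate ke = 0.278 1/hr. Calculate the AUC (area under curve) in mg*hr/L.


C0 = Dose/Vd = 514/44.6 = 11.5247 mg/L
AUC = C0/ke = 11.5247/0.278
AUC = 41.46 mg*hr/L


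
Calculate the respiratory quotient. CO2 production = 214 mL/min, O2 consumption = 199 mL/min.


RQ = VCO2 / VO2
RQ = 214 / 199
RQ = 1.075


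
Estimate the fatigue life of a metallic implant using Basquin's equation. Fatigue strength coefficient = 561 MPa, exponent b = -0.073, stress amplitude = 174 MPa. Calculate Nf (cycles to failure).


sigma_a = sigma_f' * (2Nf)^b
2Nf = (sigma_a/sigma_f')^(1/b)
2Nf = (174/561)^(1/-0.073)
2Nf = 9216585.2
Nf = 4.6083e+06


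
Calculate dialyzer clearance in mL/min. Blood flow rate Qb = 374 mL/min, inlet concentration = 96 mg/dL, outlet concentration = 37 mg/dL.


K = Qb * (Cb_in - Cb_out) / Cb_in
K = 374 * (96 - 37) / 96
K = 229.9 mL/min


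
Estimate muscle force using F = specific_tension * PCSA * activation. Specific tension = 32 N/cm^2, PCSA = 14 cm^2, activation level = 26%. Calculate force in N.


F = sigma * PCSA * activation
F = 32 * 14 * 0.26
F = 116.5 N


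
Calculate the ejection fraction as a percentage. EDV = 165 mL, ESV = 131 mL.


SV = EDV - ESV = 165 - 131 = 34 mL
EF = SV/EDV * 100 = 34/165 * 100
EF = 20.61%


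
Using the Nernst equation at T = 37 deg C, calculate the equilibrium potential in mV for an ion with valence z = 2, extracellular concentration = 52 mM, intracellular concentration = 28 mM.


E = (RT/(zF)) * ln(C_out/C_in)
T = 37 + 273.15 = 310.15 K
E = (8.314 * 310.15 / (2 * 96485)) * ln(52/28)
E = 8.272 mV


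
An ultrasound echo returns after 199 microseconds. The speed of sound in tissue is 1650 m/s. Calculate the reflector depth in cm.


depth = c * t / 2
t = 199 us = 1.9900e-04 s
depth = 1650 * 1.9900e-04 / 2
depth = 0.164175 m = 16.4175 cm


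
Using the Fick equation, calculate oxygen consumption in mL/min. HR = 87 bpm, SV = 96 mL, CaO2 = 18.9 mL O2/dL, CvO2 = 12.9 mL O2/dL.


CO = HR*SV = 87*96/1000 = 8.352 L/min
a-v O2 diff = 18.9 - 12.9 = 6 mL/dL
VO2 = CO * (CaO2-CvO2) * 10 dL/L
VO2 = 8.352 * 6 * 10
VO2 = 501.1 mL/min


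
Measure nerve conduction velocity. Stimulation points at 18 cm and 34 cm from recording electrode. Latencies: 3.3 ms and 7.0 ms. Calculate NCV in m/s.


Distance = (34 - 18) / 100 = 0.16 m
dt = (7.0 - 3.3) / 1000 = 0.0037 s
NCV = dist / dt = 43.24 m/s


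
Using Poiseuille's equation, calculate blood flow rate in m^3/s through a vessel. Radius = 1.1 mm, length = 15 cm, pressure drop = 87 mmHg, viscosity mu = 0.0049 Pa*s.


Q = pi*r^4*dP / (8*mu*L)
r = 0.0011 m, L = 0.15 m
dP = 87 mmHg = 11599.014 Pa
Q = 9.0733e-06 m^3/s


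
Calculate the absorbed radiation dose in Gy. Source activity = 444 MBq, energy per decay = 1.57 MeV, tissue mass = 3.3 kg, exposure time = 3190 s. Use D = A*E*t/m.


A = 444 MBq = 4.4400e+08 Bq
E = 1.57 MeV = 2.51514e-13 J
D = A*E*t/m = 4.4400e+08*2.51514e-13*3190/3.3
D = 0.1079 Gy


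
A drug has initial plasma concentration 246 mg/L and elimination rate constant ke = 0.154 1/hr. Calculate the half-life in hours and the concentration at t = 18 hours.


t_half = ln(2) / ke = 0.693147 / 0.154 = 4.501 hr
C(t) = C0 * exp(-ke*t) = 246 * exp(-0.154*18)
C(18) = 15.38 mg/L


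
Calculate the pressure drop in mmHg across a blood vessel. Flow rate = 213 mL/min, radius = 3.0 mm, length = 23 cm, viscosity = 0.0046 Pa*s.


dP = 8*mu*L*Q / (pi*r^4)
Q = 213 mL/min = 3.55e-06 m^3/s
dP = 118.078 Pa = 118.078 / 133.322 mmHg = 0.8857 mmHg


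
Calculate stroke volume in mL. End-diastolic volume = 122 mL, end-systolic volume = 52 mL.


SV = EDV - ESV
SV = 122 - 52
SV = 70 mL


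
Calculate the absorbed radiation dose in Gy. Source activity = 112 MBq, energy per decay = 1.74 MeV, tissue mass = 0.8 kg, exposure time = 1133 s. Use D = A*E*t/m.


A = 112 MBq = 1.1200e+08 Bq
E = 1.74 MeV = 2.78748e-13 J
D = A*E*t/m = 1.1200e+08*2.78748e-13*1133/0.8
D = 0.04422 Gy


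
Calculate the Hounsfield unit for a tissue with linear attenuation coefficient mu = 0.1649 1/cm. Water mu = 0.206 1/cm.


HU = ((mu_tissue - mu_water) / mu_water) * 1000
HU = ((0.1649 - 0.206) / 0.206) * 1000
HU = -199.5


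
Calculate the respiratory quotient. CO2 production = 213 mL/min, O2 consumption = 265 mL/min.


RQ = VCO2 / VO2
RQ = 213 / 265
RQ = 0.8038


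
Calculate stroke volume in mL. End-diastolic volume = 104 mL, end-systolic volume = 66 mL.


SV = EDV - ESV
SV = 104 - 66
SV = 38 mL


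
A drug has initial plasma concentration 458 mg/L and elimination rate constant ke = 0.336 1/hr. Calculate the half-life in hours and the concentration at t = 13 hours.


t_half = ln(2) / ke = 0.693147 / 0.336 = 2.063 hr
C(t) = C0 * exp(-ke*t) = 458 * exp(-0.336*13)
C(13) = 5.806 mg/L


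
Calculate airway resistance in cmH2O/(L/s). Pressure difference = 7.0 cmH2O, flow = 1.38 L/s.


R = dP / flow
R = 7.0 / 1.38
R = 5.072 cmH2O/(L/s)


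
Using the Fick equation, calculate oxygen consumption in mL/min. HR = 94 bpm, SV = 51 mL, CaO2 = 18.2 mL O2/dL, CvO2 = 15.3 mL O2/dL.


CO = HR*SV = 94*51/1000 = 4.794 L/min
a-v O2 diff = 18.2 - 15.3 = 2.9 mL/dL
VO2 = CO * (CaO2-CvO2) * 10 dL/L
VO2 = 4.794 * 2.9 * 10
VO2 = 139 mL/min


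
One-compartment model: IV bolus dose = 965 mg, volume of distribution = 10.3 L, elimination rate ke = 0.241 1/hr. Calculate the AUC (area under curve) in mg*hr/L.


C0 = Dose/Vd = 965/10.3 = 93.6893 mg/L
AUC = C0/ke = 93.6893/0.241
AUC = 388.8 mg*hr/L


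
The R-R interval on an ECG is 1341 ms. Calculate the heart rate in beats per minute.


HR = 60 / RR_interval(s)
RR = 1341 ms = 1.341 s
HR = 60 / 1.341 = 44.74 bpm


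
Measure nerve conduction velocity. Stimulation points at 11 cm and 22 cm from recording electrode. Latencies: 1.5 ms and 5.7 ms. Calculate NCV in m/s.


Distance = (22 - 11) / 100 = 0.11 m
dt = (5.7 - 1.5) / 1000 = 0.0042 s
NCV = dist / dt = 26.19 m/s


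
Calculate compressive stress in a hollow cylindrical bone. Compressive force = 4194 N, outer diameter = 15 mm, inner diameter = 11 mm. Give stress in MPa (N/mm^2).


A = pi*(r_o^2 - r_i^2)
r_o = 7.5 mm, r_i = 5.5 mm
A = 81.6814 mm^2
sigma = F/A = 4194 / 81.6814
sigma = 51.35 MPa


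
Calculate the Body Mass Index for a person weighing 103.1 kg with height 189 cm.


BMI = weight / height^2
height = 189 cm = 1.89 m
BMI = 103.1 / 1.89^2
BMI = 28.86 kg/m^2


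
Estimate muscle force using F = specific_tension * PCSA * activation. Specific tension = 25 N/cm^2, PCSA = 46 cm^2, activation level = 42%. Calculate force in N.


F = sigma * PCSA * activation
F = 25 * 46 * 0.42
F = 483 N


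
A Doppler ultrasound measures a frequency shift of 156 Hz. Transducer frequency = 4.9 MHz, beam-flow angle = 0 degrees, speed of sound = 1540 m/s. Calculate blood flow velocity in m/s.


v = fd * c / (2 * f0 * cos(theta))
v = 156 * 1540 / (2 * 4.9000e+06 * cos(0))
v = 0.02451 m/s


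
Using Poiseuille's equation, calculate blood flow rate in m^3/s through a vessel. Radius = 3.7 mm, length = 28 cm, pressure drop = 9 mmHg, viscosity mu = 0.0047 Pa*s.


Q = pi*r^4*dP / (8*mu*L)
r = 0.0037 m, L = 0.28 m
dP = 9 mmHg = 1199.898 Pa
Q = 6.7105e-05 m^3/s


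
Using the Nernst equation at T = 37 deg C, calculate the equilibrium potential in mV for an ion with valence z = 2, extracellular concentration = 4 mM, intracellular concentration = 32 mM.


E = (RT/(zF)) * ln(C_out/C_in)
T = 37 + 273.15 = 310.15 K
E = (8.314 * 310.15 / (2 * 96485)) * ln(4/32)
E = -27.79 mV


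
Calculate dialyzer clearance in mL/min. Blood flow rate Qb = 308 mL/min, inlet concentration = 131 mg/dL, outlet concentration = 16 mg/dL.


K = Qb * (Cb_in - Cb_out) / Cb_in
K = 308 * (131 - 16) / 131
K = 270.4 mL/min


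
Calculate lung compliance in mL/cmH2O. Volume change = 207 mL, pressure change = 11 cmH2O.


C = dV / dP
C = 207 / 11
C = 18.82 mL/cmH2O


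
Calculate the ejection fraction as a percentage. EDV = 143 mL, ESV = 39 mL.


SV = EDV - ESV = 143 - 39 = 104 mL
EF = SV/EDV * 100 = 104/143 * 100
EF = 72.73%


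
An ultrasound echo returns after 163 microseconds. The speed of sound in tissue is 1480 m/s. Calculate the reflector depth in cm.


depth = c * t / 2
t = 163 us = 1.6300e-04 s
depth = 1480 * 1.6300e-04 / 2
depth = 0.12062 m = 12.062 cm


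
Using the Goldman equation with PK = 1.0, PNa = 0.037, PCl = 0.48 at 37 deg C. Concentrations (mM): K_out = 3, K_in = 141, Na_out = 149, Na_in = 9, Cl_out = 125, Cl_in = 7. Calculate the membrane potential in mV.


Vm = (RT/F)*ln((PK*Ko + PNa*Nao + PCl*Cli)/(PK*Ki + PNa*Nai + PCl*Clo))
Numer = 11.873, Denom = 201.333
Vm = -75.65 mV


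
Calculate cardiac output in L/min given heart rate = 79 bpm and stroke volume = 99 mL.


CO = HR * SV
CO = 79 * 99 / 1000
CO = 7.821 L/min


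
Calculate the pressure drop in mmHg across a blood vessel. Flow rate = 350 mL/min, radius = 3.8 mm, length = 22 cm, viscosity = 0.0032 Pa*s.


dP = 8*mu*L*Q / (pi*r^4)
Q = 350 mL/min = 5.83333e-06 m^3/s
dP = 50.1528 Pa = 50.1528 / 133.322 mmHg = 0.3762 mmHg


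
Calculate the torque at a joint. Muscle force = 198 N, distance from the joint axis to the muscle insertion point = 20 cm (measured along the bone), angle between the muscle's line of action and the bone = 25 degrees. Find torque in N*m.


Torque = F * d * sin(theta)   (moment arm = d*sin(theta))
d = 20 cm = 0.2 m
Torque = 198 * 0.2 * sin(25)
Torque = 16.74 N*m


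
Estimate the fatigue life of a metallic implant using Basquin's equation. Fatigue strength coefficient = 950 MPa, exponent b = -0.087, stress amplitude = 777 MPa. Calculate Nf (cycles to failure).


sigma_a = sigma_f' * (2Nf)^b
2Nf = (sigma_a/sigma_f')^(1/b)
2Nf = (777/950)^(1/-0.087)
2Nf = 10.080406
Nf = 5.04


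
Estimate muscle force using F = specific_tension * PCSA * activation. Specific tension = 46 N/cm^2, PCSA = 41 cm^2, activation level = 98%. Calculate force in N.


F = sigma * PCSA * activation
F = 46 * 41 * 0.98
F = 1848 N


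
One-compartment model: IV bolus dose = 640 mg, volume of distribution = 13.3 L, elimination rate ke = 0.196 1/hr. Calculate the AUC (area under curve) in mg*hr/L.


C0 = Dose/Vd = 640/13.3 = 48.1203 mg/L
AUC = C0/ke = 48.1203/0.196
AUC = 245.5 mg*hr/L


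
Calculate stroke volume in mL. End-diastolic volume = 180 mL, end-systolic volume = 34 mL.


SV = EDV - ESV
SV = 180 - 34
SV = 146 mL


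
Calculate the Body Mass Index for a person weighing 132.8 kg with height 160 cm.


BMI = weight / height^2
height = 160 cm = 1.6 m
BMI = 132.8 / 1.6^2
BMI = 51.87 kg/m^2


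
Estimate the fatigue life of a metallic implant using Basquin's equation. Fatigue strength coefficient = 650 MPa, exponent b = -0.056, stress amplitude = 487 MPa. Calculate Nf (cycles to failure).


sigma_a = sigma_f' * (2Nf)^b
2Nf = (sigma_a/sigma_f')^(1/b)
2Nf = (487/650)^(1/-0.056)
2Nf = 173.38322
Nf = 86.69


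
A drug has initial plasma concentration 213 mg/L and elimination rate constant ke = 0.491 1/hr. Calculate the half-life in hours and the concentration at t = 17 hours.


t_half = ln(2) / ke = 0.693147 / 0.491 = 1.412 hr
C(t) = C0 * exp(-ke*t) = 213 * exp(-0.491*17)
C(17) = 0.0505 mg/L


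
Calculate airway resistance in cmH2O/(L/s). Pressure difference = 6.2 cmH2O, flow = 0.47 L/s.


R = dP / flow
R = 6.2 / 0.47
R = 13.19 cmH2O/(L/s)


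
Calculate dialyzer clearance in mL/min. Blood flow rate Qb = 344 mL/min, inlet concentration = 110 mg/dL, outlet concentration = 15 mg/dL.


K = Qb * (Cb_in - Cb_out) / Cb_in
K = 344 * (110 - 15) / 110
K = 297.1 mL/min


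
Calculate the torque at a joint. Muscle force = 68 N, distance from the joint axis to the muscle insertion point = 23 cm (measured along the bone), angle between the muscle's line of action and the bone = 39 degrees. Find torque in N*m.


Torque = F * d * sin(theta)   (moment arm = d*sin(theta))
d = 23 cm = 0.23 m
Torque = 68 * 0.23 * sin(39)
Torque = 9.843 N*m


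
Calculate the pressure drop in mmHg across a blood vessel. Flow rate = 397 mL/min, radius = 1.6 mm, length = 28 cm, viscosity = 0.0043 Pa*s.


dP = 8*mu*L*Q / (pi*r^4)
Q = 397 mL/min = 6.61667e-06 m^3/s
dP = 3095.47 Pa = 3095.47 / 133.322 mmHg = 23.22 mmHg


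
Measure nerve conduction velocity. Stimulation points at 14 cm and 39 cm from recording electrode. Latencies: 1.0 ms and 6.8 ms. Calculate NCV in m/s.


Distance = (39 - 14) / 100 = 0.25 m
dt = (6.8 - 1.0) / 1000 = 0.0058 s
NCV = dist / dt = 43.1 m/s


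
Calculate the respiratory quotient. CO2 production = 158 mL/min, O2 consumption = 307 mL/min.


RQ = VCO2 / VO2
RQ = 158 / 307
RQ = 0.5147


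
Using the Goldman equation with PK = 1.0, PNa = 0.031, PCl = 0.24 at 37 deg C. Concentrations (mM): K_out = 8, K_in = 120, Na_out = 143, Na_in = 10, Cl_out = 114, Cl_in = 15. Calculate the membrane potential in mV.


Vm = (RT/F)*ln((PK*Ko + PNa*Nao + PCl*Cli)/(PK*Ki + PNa*Nai + PCl*Clo))
Numer = 16.033, Denom = 147.67
Vm = -59.34 mV


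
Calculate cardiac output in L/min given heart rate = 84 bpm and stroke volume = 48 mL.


CO = HR * SV
CO = 84 * 48 / 1000
CO = 4.032 L/min


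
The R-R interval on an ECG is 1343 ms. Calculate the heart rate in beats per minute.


HR = 60 / RR_interval(s)
RR = 1343 ms = 1.343 s
HR = 60 / 1.343 = 44.68 bpm


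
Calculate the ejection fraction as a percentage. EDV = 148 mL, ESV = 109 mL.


SV = EDV - ESV = 148 - 109 = 39 mL
EF = SV/EDV * 100 = 39/148 * 100
EF = 26.35%


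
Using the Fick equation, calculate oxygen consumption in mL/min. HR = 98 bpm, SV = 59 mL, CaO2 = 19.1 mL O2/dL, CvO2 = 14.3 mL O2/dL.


CO = HR*SV = 98*59/1000 = 5.782 L/min
a-v O2 diff = 19.1 - 14.3 = 4.8 mL/dL
VO2 = CO * (CaO2-CvO2) * 10 dL/L
VO2 = 5.782 * 4.8 * 10
VO2 = 277.5 mL/min


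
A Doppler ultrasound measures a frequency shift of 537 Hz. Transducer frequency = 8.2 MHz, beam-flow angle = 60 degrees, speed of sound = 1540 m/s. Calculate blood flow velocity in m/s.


v = fd * c / (2 * f0 * cos(theta))
v = 537 * 1540 / (2 * 8.2000e+06 * cos(60))
v = 0.1009 m/s


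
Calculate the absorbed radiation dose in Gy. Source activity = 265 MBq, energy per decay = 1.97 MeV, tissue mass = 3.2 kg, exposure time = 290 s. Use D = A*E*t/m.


A = 265 MBq = 2.6500e+08 Bq
E = 1.97 MeV = 3.15594e-13 J
D = A*E*t/m = 2.6500e+08*3.15594e-13*290/3.2
D = 0.007579 Gy


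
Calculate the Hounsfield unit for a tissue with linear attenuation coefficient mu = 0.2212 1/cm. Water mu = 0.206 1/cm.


HU = ((mu_tissue - mu_water) / mu_water) * 1000
HU = ((0.2212 - 0.206) / 0.206) * 1000
HU = 73.79


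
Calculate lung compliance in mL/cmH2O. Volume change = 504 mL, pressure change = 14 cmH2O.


C = dV / dP
C = 504 / 14
C = 36 mL/cmH2O


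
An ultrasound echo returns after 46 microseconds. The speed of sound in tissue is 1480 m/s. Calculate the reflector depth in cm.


depth = c * t / 2
t = 46 us = 4.6000e-05 s
depth = 1480 * 4.6000e-05 / 2
depth = 0.03404 m = 3.404 cm


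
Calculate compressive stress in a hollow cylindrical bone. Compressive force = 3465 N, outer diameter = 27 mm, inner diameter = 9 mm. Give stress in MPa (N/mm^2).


A = pi*(r_o^2 - r_i^2)
r_o = 13.5 mm, r_i = 4.5 mm
A = 508.938 mm^2
sigma = F/A = 3465 / 508.938
sigma = 6.808 MPa


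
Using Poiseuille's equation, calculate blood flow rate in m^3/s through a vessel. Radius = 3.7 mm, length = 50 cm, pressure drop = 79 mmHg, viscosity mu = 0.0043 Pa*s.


Q = pi*r^4*dP / (8*mu*L)
r = 0.0037 m, L = 0.5 m
dP = 79 mmHg = 10532.438 Pa
Q = 3.6054e-04 m^3/s


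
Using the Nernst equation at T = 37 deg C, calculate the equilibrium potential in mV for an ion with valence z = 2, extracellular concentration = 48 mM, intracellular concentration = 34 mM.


E = (RT/(zF)) * ln(C_out/C_in)
T = 37 + 273.15 = 310.15 K
E = (8.314 * 310.15 / (2 * 96485)) * ln(48/34)
E = 4.608 mV


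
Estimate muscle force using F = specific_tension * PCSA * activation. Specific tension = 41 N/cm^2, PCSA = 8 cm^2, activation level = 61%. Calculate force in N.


F = sigma * PCSA * activation
F = 41 * 8 * 0.61
F = 200.1 N


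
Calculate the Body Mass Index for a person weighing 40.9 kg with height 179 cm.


BMI = weight / height^2
height = 179 cm = 1.79 m
BMI = 40.9 / 1.79^2
BMI = 12.76 kg/m^2


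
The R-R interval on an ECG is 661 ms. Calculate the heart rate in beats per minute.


HR = 60 / RR_interval(s)
RR = 661 ms = 0.661 s
HR = 60 / 0.661 = 90.77 bpm


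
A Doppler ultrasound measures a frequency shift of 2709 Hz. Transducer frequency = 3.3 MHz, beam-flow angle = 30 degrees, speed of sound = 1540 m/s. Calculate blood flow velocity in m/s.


v = fd * c / (2 * f0 * cos(theta))
v = 2709 * 1540 / (2 * 3.3000e+06 * cos(30))
v = 0.7299 m/s


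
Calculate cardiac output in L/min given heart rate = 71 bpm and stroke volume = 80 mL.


CO = HR * SV
CO = 71 * 80 / 1000
CO = 5.68 L/min


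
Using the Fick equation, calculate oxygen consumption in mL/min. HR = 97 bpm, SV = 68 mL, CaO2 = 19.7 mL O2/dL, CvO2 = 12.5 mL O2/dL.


CO = HR*SV = 97*68/1000 = 6.596 L/min
a-v O2 diff = 19.7 - 12.5 = 7.2 mL/dL
VO2 = CO * (CaO2-CvO2) * 10 dL/L
VO2 = 6.596 * 7.2 * 10
VO2 = 474.9 mL/min


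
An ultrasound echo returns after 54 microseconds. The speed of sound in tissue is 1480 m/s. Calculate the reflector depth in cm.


depth = c * t / 2
t = 54 us = 5.4000e-05 s
depth = 1480 * 5.4000e-05 / 2
depth = 0.03996 m = 3.996 cm


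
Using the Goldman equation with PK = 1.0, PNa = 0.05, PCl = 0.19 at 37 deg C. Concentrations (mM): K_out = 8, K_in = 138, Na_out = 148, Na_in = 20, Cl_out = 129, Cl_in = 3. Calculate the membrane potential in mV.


Vm = (RT/F)*ln((PK*Ko + PNa*Nao + PCl*Cli)/(PK*Ki + PNa*Nai + PCl*Clo))
Numer = 15.97, Denom = 163.51
Vm = -62.17 mV


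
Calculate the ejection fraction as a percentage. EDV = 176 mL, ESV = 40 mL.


SV = EDV - ESV = 176 - 40 = 136 mL
EF = SV/EDV * 100 = 136/176 * 100
EF = 77.27%


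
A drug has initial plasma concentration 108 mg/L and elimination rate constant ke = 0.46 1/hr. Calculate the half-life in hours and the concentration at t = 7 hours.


t_half = ln(2) / ke = 0.693147 / 0.46 = 1.507 hr
C(t) = C0 * exp(-ke*t) = 108 * exp(-0.46*7)
C(7) = 4.315 mg/L


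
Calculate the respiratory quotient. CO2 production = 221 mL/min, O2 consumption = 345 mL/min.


RQ = VCO2 / VO2
RQ = 221 / 345
RQ = 0.6406


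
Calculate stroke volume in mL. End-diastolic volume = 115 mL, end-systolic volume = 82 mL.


SV = EDV - ESV
SV = 115 - 82
SV = 33 mL


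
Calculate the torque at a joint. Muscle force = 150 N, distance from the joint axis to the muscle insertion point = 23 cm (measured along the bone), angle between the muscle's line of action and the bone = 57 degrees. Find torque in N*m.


Torque = F * d * sin(theta)   (moment arm = d*sin(theta))
d = 23 cm = 0.23 m
Torque = 150 * 0.23 * sin(57)
Torque = 28.93 N*m


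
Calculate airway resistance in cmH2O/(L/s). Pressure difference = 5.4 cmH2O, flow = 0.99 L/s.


R = dP / flow
R = 5.4 / 0.99
R = 5.455 cmH2O/(L/s)


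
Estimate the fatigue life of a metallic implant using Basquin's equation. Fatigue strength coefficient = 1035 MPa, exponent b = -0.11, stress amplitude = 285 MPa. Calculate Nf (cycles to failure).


sigma_a = sigma_f' * (2Nf)^b
2Nf = (sigma_a/sigma_f')^(1/b)
2Nf = (285/1035)^(1/-0.11)
2Nf = 123531.35
Nf = 6.177e+04


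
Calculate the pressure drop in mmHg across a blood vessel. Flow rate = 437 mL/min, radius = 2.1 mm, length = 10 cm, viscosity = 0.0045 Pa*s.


dP = 8*mu*L*Q / (pi*r^4)
Q = 437 mL/min = 7.28333e-06 m^3/s
dP = 429.146 Pa = 429.146 / 133.322 mmHg = 3.219 mmHg


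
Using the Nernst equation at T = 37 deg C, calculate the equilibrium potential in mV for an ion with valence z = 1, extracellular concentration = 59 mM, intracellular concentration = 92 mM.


E = (RT/(zF)) * ln(C_out/C_in)
T = 37 + 273.15 = 310.15 K
E = (8.314 * 310.15 / (1 * 96485)) * ln(59/92)
E = -11.87 mV


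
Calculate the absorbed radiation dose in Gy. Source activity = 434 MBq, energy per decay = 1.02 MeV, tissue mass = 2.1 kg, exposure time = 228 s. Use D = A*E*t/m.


A = 434 MBq = 4.3400e+08 Bq
E = 1.02 MeV = 1.63404e-13 J
D = A*E*t/m = 4.3400e+08*1.63404e-13*228/2.1
D = 0.0077 Gy


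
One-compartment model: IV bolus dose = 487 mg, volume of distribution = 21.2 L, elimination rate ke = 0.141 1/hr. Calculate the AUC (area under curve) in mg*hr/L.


C0 = Dose/Vd = 487/21.2 = 22.9717 mg/L
AUC = C0/ke = 22.9717/0.141
AUC = 162.9 mg*hr/L


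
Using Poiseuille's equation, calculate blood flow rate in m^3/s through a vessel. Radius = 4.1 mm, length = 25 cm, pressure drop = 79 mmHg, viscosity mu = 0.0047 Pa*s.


Q = pi*r^4*dP / (8*mu*L)
r = 0.0041 m, L = 0.25 m
dP = 79 mmHg = 10532.438 Pa
Q = 9.9469e-04 m^3/s


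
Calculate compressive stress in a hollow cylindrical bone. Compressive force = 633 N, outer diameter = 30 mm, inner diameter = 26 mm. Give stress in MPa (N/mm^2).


A = pi*(r_o^2 - r_i^2)
r_o = 15 mm, r_i = 13 mm
A = 175.929 mm^2
sigma = F/A = 633 / 175.929
sigma = 3.598 MPa


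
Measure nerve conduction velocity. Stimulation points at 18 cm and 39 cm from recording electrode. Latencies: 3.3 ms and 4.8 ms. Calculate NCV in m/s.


Distance = (39 - 18) / 100 = 0.21 m
dt = (4.8 - 3.3) / 1000 = 0.0015 s
NCV = dist / dt = 140 m/s


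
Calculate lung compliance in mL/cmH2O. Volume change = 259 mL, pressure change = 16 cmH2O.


C = dV / dP
C = 259 / 16
C = 16.19 mL/cmH2O


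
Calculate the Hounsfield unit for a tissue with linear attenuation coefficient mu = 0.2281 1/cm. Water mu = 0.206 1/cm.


HU = ((mu_tissue - mu_water) / mu_water) * 1000
HU = ((0.2281 - 0.206) / 0.206) * 1000
HU = 107.3


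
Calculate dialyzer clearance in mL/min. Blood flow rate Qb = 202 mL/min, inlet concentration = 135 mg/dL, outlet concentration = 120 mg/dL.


K = Qb * (Cb_in - Cb_out) / Cb_in
K = 202 * (135 - 120) / 135
K = 22.44 mL/min


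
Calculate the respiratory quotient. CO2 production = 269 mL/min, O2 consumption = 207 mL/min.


RQ = VCO2 / VO2
RQ = 269 / 207
RQ = 1.3


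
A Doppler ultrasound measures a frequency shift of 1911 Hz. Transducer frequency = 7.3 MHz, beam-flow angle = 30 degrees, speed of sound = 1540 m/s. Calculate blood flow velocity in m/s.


v = fd * c / (2 * f0 * cos(theta))
v = 1911 * 1540 / (2 * 7.3000e+06 * cos(30))
v = 0.2328 m/s


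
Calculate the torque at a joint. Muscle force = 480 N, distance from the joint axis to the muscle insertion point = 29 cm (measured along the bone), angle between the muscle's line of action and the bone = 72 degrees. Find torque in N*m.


Torque = F * d * sin(theta)   (moment arm = d*sin(theta))
d = 29 cm = 0.29 m
Torque = 480 * 0.29 * sin(72)
Torque = 132.4 N*m


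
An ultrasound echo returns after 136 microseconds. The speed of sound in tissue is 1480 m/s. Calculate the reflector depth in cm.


depth = c * t / 2
t = 136 us = 1.3600e-04 s
depth = 1480 * 1.3600e-04 / 2
depth = 0.10064 m = 10.064 cm


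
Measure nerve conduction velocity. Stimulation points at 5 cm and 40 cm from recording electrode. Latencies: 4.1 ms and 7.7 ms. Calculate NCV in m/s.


Distance = (40 - 5) / 100 = 0.35 m
dt = (7.7 - 4.1) / 1000 = 0.0036 s
NCV = dist / dt = 97.22 m/s


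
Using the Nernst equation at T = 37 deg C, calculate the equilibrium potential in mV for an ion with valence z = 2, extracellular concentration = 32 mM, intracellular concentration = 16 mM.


E = (RT/(zF)) * ln(C_out/C_in)
T = 37 + 273.15 = 310.15 K
E = (8.314 * 310.15 / (2 * 96485)) * ln(32/16)
E = 9.262 mV


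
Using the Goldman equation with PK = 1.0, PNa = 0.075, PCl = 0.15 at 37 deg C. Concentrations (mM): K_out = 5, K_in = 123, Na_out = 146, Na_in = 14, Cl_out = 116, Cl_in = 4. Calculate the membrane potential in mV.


Vm = (RT/F)*ln((PK*Ko + PNa*Nao + PCl*Cli)/(PK*Ki + PNa*Nai + PCl*Clo))
Numer = 16.55, Denom = 141.45
Vm = -57.34 mV


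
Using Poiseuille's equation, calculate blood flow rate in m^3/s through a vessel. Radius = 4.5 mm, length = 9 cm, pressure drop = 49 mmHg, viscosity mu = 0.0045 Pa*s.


Q = pi*r^4*dP / (8*mu*L)
r = 0.0045 m, L = 0.09 m
dP = 49 mmHg = 6532.778 Pa
Q = 0.002597 m^3/s


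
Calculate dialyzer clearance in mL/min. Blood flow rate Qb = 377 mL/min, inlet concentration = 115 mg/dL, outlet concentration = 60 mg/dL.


K = Qb * (Cb_in - Cb_out) / Cb_in
K = 377 * (115 - 60) / 115
K = 180.3 mL/min


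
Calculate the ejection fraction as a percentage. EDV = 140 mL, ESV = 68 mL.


SV = EDV - ESV = 140 - 68 = 72 mL
EF = SV/EDV * 100 = 72/140 * 100
EF = 51.43%


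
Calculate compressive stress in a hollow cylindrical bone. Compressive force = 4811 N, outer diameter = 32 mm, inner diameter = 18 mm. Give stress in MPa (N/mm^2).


A = pi*(r_o^2 - r_i^2)
r_o = 16 mm, r_i = 9 mm
A = 549.779 mm^2
sigma = F/A = 4811 / 549.779
sigma = 8.751 MPa


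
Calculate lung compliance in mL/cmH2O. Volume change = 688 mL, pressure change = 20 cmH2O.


C = dV / dP
C = 688 / 20
C = 34.4 mL/cmH2O


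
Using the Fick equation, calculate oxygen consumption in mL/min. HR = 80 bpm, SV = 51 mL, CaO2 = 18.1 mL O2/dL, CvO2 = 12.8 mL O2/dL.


CO = HR*SV = 80*51/1000 = 4.08 L/min
a-v O2 diff = 18.1 - 12.8 = 5.3 mL/dL
VO2 = CO * (CaO2-CvO2) * 10 dL/L
VO2 = 4.08 * 5.3 * 10
VO2 = 216.2 mL/min


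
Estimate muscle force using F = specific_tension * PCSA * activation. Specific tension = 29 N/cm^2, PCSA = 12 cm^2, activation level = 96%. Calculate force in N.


F = sigma * PCSA * activation
F = 29 * 12 * 0.96
F = 334.1 N


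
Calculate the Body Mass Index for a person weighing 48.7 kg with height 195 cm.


BMI = weight / height^2
height = 195 cm = 1.95 m
BMI = 48.7 / 1.95^2
BMI = 12.81 kg/m^2


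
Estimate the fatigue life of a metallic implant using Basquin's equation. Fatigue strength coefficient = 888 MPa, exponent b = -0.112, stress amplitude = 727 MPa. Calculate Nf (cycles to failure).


sigma_a = sigma_f' * (2Nf)^b
2Nf = (sigma_a/sigma_f')^(1/b)
2Nf = (727/888)^(1/-0.112)
2Nf = 5.9662491
Nf = 2.983


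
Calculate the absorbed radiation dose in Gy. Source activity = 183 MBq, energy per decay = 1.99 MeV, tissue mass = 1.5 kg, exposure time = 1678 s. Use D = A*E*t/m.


A = 183 MBq = 1.8300e+08 Bq
E = 1.99 MeV = 3.18798e-13 J
D = A*E*t/m = 1.8300e+08*3.18798e-13*1678/1.5
D = 0.06526 Gy


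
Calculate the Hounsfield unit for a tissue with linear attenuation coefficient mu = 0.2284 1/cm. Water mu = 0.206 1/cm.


HU = ((mu_tissue - mu_water) / mu_water) * 1000
HU = ((0.2284 - 0.206) / 0.206) * 1000
HU = 108.7


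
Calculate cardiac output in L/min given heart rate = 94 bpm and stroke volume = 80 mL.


CO = HR * SV
CO = 94 * 80 / 1000
CO = 7.52 L/min


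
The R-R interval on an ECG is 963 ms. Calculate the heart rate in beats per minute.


HR = 60 / RR_interval(s)
RR = 963 ms = 0.963 s
HR = 60 / 0.963 = 62.31 bpm


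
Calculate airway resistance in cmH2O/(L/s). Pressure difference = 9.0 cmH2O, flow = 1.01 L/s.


R = dP / flow
R = 9.0 / 1.01
R = 8.911 cmH2O/(L/s)


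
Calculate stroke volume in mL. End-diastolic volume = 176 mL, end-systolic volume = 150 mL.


SV = EDV - ESV
SV = 176 - 150
SV = 26 mL


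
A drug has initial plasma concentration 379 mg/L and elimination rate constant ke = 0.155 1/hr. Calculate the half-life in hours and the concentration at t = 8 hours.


t_half = ln(2) / ke = 0.693147 / 0.155 = 4.472 hr
C(t) = C0 * exp(-ke*t) = 379 * exp(-0.155*8)
C(8) = 109.7 mg/L


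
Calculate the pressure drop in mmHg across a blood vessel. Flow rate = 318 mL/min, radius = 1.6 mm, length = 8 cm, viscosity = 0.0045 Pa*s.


dP = 8*mu*L*Q / (pi*r^4)
Q = 318 mL/min = 5.3e-06 m^3/s
dP = 741.376 Pa = 741.376 / 133.322 mmHg = 5.561 mmHg


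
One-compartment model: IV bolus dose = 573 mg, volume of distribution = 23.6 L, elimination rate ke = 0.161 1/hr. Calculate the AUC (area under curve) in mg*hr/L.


C0 = Dose/Vd = 573/23.6 = 24.2797 mg/L
AUC = C0/ke = 24.2797/0.161
AUC = 150.8 mg*hr/L


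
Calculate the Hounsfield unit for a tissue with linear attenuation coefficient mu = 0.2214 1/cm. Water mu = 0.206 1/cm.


HU = ((mu_tissue - mu_water) / mu_water) * 1000
HU = ((0.2214 - 0.206) / 0.206) * 1000
HU = 74.76


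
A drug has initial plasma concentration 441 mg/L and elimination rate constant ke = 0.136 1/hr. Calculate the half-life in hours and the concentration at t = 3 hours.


t_half = ln(2) / ke = 0.693147 / 0.136 = 5.097 hr
C(t) = C0 * exp(-ke*t) = 441 * exp(-0.136*3)
C(3) = 293.3 mg/L


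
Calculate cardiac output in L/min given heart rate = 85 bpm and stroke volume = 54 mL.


CO = HR * SV
CO = 85 * 54 / 1000
CO = 4.59 L/min


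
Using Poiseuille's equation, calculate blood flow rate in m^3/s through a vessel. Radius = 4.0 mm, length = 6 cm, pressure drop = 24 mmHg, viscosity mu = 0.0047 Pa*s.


Q = pi*r^4*dP / (8*mu*L)
r = 0.004 m, L = 0.06 m
dP = 24 mmHg = 3199.728 Pa
Q = 0.001141 m^3/s
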